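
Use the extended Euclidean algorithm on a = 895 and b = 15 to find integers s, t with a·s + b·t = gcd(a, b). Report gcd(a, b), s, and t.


Euclidean algorithm on (895, 15) — divide until remainder is 0:
  895 = 59 · 15 + 10
  15 = 1 · 10 + 5
  10 = 2 · 5 + 0
gcd(895, 15) = 5.
Track Bezout coefficients alongside the remainders: start with r₀ = 895 = a·1 + b·0 (s = 1, t = 0) and r₁ = 15 = a·0 + b·1 (s = 0, t = 1); each new remainder r_{k+1} = r_{k-1} − q_k·r_k inherits s_{k+1} = s_{k-1} − q_k·s_k, t_{k+1} = t_{k-1} − q_k·t_k, so r_k = a·s_k + b·t_k at every step:
  q = 59: r = 10, s = 1 − 59·0 = 1, t = 0 − 59·1 = -59  (check: 895·1 + 15·(-59) = 10)
  q = 1: r = 5, s = 0 − 1·1 = -1, t = 1 − 1·(-59) = 60  (check: 895·(-1) + 15·60 = 5)
The row with r = 5 (the gcd) gives the Bezout coefficients s = -1, t = 60.
Result: 895 · (-1) + 15 · (60) = 5.

gcd(895, 15) = 5; s = -1, t = 60 (check: 895·(-1) + 15·60 = 5).


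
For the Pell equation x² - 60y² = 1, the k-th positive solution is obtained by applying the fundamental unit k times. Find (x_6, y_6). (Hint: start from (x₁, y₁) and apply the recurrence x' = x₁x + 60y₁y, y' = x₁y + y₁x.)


Step 1: Find the fundamental solution (x₁, y₁) of x² - 60y² = 1.
  Expand √60 as a continued fraction. a₀ = ⌊√60⌋ = 7; iterate m_{k+1} = d_k·a_k − m_k, d_{k+1} = (60 − m_{k+1}²)/d_k, a_{k+1} = ⌊(a₀ + m_{k+1})/d_{k+1}⌋ (starting m₀ = 0, d₀ = 1), with convergents p_k = a_k·p_{k-1} + p_{k-2}, q_k = a_k·q_{k-1} + q_{k-2} (p₋₁ = 1, q₋₁ = 0):
  k = 0: a₀ = 7; p₀/q₀ = 7/1; p₀² − 60·q₀² = 49 − 60 = -11.
  k = 1: m = 7, d = 11, a = ⌊(7 + 7)/11⌋ = 1; p/q = (1·7 + 1)/(1·1 + 0) = 8/1; p² − 60·q² = 64 − 60 = 4.
  k = 2: m = 4, d = 4, a = ⌊(7 + 4)/4⌋ = 2; p/q = (2·8 + 7)/(2·1 + 1) = 23/3; p² − 60·q² = 529 − 540 = -11.
  k = 3: m = 4, d = 11, a = ⌊(7 + 4)/11⌋ = 1; p/q = (1·23 + 8)/(1·3 + 1) = 31/4; p² − 60·q² = 961 − 960 = 1.
  The first convergent with p² − 60·q² = 1 gives the fundamental solution (x₁, y₁) = (31, 4).
Step 2: Apply the recurrence (x_{n+1}, y_{n+1}) = (x₁x_n + 60y₁y_n, x₁y_n + y₁x_n) repeatedly.
  From (x_1, y_1) = (31, 4): x_2 = 31·31 + 60·4·4 = 1921; y_2 = 31·4 + 4·31 = 248.
  From (x_2, y_2) = (1921, 248): x_3 = 31·1921 + 60·4·248 = 119071; y_3 = 31·248 + 4·1921 = 15372.
  From (x_3, y_3) = (119071, 15372): x_4 = 31·119071 + 60·4·15372 = 7380481; y_4 = 31·15372 + 4·119071 = 952816.
  From (x_4, y_4) = (7380481, 952816): x_5 = 31·7380481 + 60·4·952816 = 457470751; y_5 = 31·952816 + 4·7380481 = 59059220.
  From (x_5, y_5) = (457470751, 59059220): x_6 = 31·457470751 + 60·4·59059220 = 28355806081; y_6 = 31·59059220 + 4·457470751 = 3660718824.
Step 3: Verify x_6² - 60·y_6² = 804051738503276578561 - 804051738503276578560 = 1 (should be 1). ✓

(x_1, y_1) = (31, 4); (x_6, y_6) = (28355806081, 3660718824).


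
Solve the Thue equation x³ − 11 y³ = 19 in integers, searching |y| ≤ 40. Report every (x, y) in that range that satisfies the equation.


The equation is x³ - 11y³ = 19. For fixed y, x³ = 11·y³ + 19, so a solution requires the RHS to be a perfect cube.
Strategy: iterate y from -40 to 40, compute RHS = 11·y³ + 19, and check whether it is a (positive or negative) perfect cube.
Check small values of y:
  y = 0: RHS = 19 is not a perfect cube.
  y = 1: RHS = 30 is not a perfect cube.
  y = -1: RHS = 8 = (2)³ ⇒ x = 2 works.
  y = 2: RHS = 107 is not a perfect cube.
  y = -2: RHS = -69 is not a perfect cube.
  y = 3: RHS = 316 is not a perfect cube.
  y = -3: RHS = -278 is not a perfect cube.
Continuing, at y = -9: RHS = -8000 = (-20)³ ⇒ x = -20 works.
Searching the remaining y in |y| ≤ 40 finds no further solutions.
Collected solutions: (2, -1), (-20, -9).

Solutions (with |y| ≤ 40): (2, -1), (-20, -9).


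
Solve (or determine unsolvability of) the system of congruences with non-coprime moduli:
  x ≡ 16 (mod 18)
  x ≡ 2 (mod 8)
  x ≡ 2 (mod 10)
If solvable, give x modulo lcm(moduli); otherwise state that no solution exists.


Moduli 18, 8, 10 are not pairwise coprime, so CRT works modulo lcm(m_i) when all pairwise compatibility conditions hold.
Pairwise compatibility: gcd(m_i, m_j) must divide a_i - a_j for every pair.
Merge one congruence at a time:
  Start: x ≡ 16 (mod 18).
  Combine with x ≡ 2 (mod 8): gcd(18, 8) = 2; 2 - 16 = -14, which IS divisible by 2, so compatible.
    Write x = 16 + 18·t and substitute into x ≡ 2 (mod 8): 18·t ≡ 2 − 16 = -14 (mod 8).
    Divide the congruence (and modulus) by g = 2: 9·t ≡ -7 (mod 4).
    Reduce coefficients mod 4: 1·t ≡ 1 (mod 4).
    So t ≡ 1 (mod 4).
    Then x = 16 + 18·1 = 34, valid modulo lcm(18, 8) = 72: x ≡ 34 (mod 72).
  Combine with x ≡ 2 (mod 10): gcd(72, 10) = 2; 2 - 34 = -32, which IS divisible by 2, so compatible.
    Write x = 34 + 72·t and substitute into x ≡ 2 (mod 10): 72·t ≡ 2 − 34 = -32 (mod 10).
    Divide the congruence (and modulus) by g = 2: 36·t ≡ -16 (mod 5).
    Reduce coefficients mod 5: 1·t ≡ 4 (mod 5).
    So t ≡ 4 (mod 5).
    Then x = 34 + 72·4 = 322, valid modulo lcm(72, 10) = 360: x ≡ 322 (mod 360).
Verify: 322 mod 18 = 16, 322 mod 8 = 2, 322 mod 10 = 2.

x ≡ 322 (mod 360).


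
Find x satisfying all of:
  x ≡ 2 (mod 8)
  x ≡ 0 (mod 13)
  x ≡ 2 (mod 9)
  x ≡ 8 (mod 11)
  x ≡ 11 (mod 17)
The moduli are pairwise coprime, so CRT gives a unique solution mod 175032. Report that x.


Product of moduli M = 8 · 13 · 9 · 11 · 17 = 175032.
Merge one congruence at a time:
  Start: x ≡ 2 (mod 8).
  Combine with x ≡ 0 (mod 13); new modulus lcm = 104.
    Write x = 2 + 8·t and substitute into x ≡ 0 (mod 13): 8·t ≡ 0 − 2 = -2 (mod 13).
    Reduce coefficients mod 13: 8·t ≡ 11 (mod 13).
    The inverse of 8 mod 13 is 5 (since 8·5 = 40 = 3·13 + 1), so t ≡ 5·11 = 55 ≡ 3 (mod 13).
    Then x = 2 + 8·3 = 26, valid modulo lcm(8, 13) = 104: x ≡ 26 (mod 104).
  Combine with x ≡ 2 (mod 9); new modulus lcm = 936.
    Write x = 26 + 104·t and substitute into x ≡ 2 (mod 9): 104·t ≡ 2 − 26 = -24 (mod 9).
    Reduce coefficients mod 9: 5·t ≡ 3 (mod 9).
    The inverse of 5 mod 9 is 2 (since 5·2 = 10 = 1·9 + 1), so t ≡ 2·3 = 6 ≡ 6 (mod 9).
    Then x = 26 + 104·6 = 650, valid modulo lcm(104, 9) = 936: x ≡ 650 (mod 936).
  Combine with x ≡ 8 (mod 11); new modulus lcm = 10296.
    Write x = 650 + 936·t and substitute into x ≡ 8 (mod 11): 936·t ≡ 8 − 650 = -642 (mod 11).
    Reduce coefficients mod 11: 1·t ≡ 7 (mod 11).
    So t ≡ 7 (mod 11).
    Then x = 650 + 936·7 = 7202, valid modulo lcm(936, 11) = 10296: x ≡ 7202 (mod 10296).
  Combine with x ≡ 11 (mod 17); new modulus lcm = 175032.
    Write x = 7202 + 10296·t and substitute into x ≡ 11 (mod 17): 10296·t ≡ 11 − 7202 = -7191 (mod 17).
    Reduce coefficients mod 17: 11·t ≡ 0 (mod 17).
    The inverse of 11 mod 17 is 14 (since 11·14 = 154 = 9·17 + 1), so t ≡ 14·0 = 0 ≡ 0 (mod 17).
    Then x = 7202 + 10296·0 = 7202, valid modulo lcm(10296, 17) = 175032: x ≡ 7202 (mod 175032).
Verify against each original: 7202 mod 8 = 2, 7202 mod 13 = 0, 7202 mod 9 = 2, 7202 mod 11 = 8, 7202 mod 17 = 11.

x ≡ 7202 (mod 175032).


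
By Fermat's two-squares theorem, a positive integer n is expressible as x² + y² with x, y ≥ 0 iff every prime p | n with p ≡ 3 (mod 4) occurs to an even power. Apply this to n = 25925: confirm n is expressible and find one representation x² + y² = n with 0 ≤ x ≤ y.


Step 1: Factor n = 25925 = 5^2 · 17 · 61.
Step 2: Check the mod-4 condition on each prime factor: 5 ≡ 1 (mod 4), exponent 2; 17 ≡ 1 (mod 4), exponent 1; 61 ≡ 1 (mod 4), exponent 1.
All primes ≡ 3 (mod 4) appear to even exponent (or don't appear), so by the two-squares theorem n IS expressible as a sum of two squares.
Step 3: Build a representation. Group n = k² · m with k = 5 and m = 17 · 61 = 1037 (a product of primes ≡ 1 (mod 4)); a representation of m scales to one of n via (k·x)² + (k·y)² = k²(x² + y²). Each prime p ≡ 1 (mod 4) is itself a sum of two squares; find a² by testing p − a² for a perfect square:
  17: 17 − 1² = 16 = 4² ⇒ 17 = 1² + 4².
  61: 61 − 1² = 60, 61 − 2² = 57, 61 − 3² = 52, 61 − 4² = 45, 61 − 5² = 36 = 6² ⇒ 61 = 5² + 6².
  Combine using the Brahmagupta–Fibonacci identity (a² + b²)(c² + d²) = (ac − bd)² + (ad + bc)² = (ac + bd)² + (ad − bc)²:
  17 · 61 = 1037: from (1² + 4²)(5² + 6²), take (1·5 − 4·6, 1·6 + 4·5) = (5 − 24, 6 + 20) = (-19, 26); dropping signs (only squares matter) gives (19, 26); check 19² + 26² = 361 + 676 = 1037 ✓.
  Scale by k = 5: (5·19, 5·26) = (95, 130).
Step 4: Order so x ≤ y and verify: 95² + 130² = 9025 + 16900 = 25925 = n. ✓

n = 25925 = 95² + 130² (one valid representation with x ≤ y).


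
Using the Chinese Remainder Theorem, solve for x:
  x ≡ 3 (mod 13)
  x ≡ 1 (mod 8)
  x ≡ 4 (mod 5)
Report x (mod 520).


Moduli 13, 8, 5 are pairwise coprime; by CRT there is a unique solution modulo M = 13 · 8 · 5 = 520.
Solve pairwise, accumulating the modulus:
  Start with x ≡ 3 (mod 13).
  Combine with x ≡ 1 (mod 8): since gcd(13, 8) = 1, we get a unique residue mod 104.
    Write x = 3 + 13·t and substitute into x ≡ 1 (mod 8): 13·t ≡ 1 − 3 = -2 (mod 8).
    Reduce coefficients mod 8: 5·t ≡ 6 (mod 8).
    The inverse of 5 mod 8 is 5 (since 5·5 = 25 = 3·8 + 1), so t ≡ 5·6 = 30 ≡ 6 (mod 8).
    Then x = 3 + 13·6 = 81, valid modulo lcm(13, 8) = 104: x ≡ 81 (mod 104).
  Combine with x ≡ 4 (mod 5): since gcd(104, 5) = 1, we get a unique residue mod 520.
    Write x = 81 + 104·t and substitute into x ≡ 4 (mod 5): 104·t ≡ 4 − 81 = -77 (mod 5).
    Reduce coefficients mod 5: 4·t ≡ 3 (mod 5).
    The inverse of 4 mod 5 is 4 (since 4·4 = 16 = 3·5 + 1), so t ≡ 4·3 = 12 ≡ 2 (mod 5).
    Then x = 81 + 104·2 = 289, valid modulo lcm(104, 5) = 520: x ≡ 289 (mod 520).
Verify: 289 mod 13 = 3 ✓, 289 mod 8 = 1 ✓, 289 mod 5 = 4 ✓.

x ≡ 289 (mod 520).


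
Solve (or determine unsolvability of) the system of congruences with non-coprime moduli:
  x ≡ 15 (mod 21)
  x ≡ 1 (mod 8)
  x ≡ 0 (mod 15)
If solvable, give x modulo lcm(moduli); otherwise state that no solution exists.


Moduli 21, 8, 15 are not pairwise coprime, so CRT works modulo lcm(m_i) when all pairwise compatibility conditions hold.
Pairwise compatibility: gcd(m_i, m_j) must divide a_i - a_j for every pair.
Merge one congruence at a time:
  Start: x ≡ 15 (mod 21).
  Combine with x ≡ 1 (mod 8): gcd(21, 8) = 1; 1 - 15 = -14, which IS divisible by 1, so compatible.
    Write x = 15 + 21·t and substitute into x ≡ 1 (mod 8): 21·t ≡ 1 − 15 = -14 (mod 8).
    Reduce coefficients mod 8: 5·t ≡ 2 (mod 8).
    The inverse of 5 mod 8 is 5 (since 5·5 = 25 = 3·8 + 1), so t ≡ 5·2 = 10 ≡ 2 (mod 8).
    Then x = 15 + 21·2 = 57, valid modulo lcm(21, 8) = 168: x ≡ 57 (mod 168).
  Combine with x ≡ 0 (mod 15): gcd(168, 15) = 3; 0 - 57 = -57, which IS divisible by 3, so compatible.
    Write x = 57 + 168·t and substitute into x ≡ 0 (mod 15): 168·t ≡ 0 − 57 = -57 (mod 15).
    Divide the congruence (and modulus) by g = 3: 56·t ≡ -19 (mod 5).
    Reduce coefficients mod 5: 1·t ≡ 1 (mod 5).
    So t ≡ 1 (mod 5).
    Then x = 57 + 168·1 = 225, valid modulo lcm(168, 15) = 840: x ≡ 225 (mod 840).
Verify: 225 mod 21 = 15, 225 mod 8 = 1, 225 mod 15 = 0.

x ≡ 225 (mod 840).


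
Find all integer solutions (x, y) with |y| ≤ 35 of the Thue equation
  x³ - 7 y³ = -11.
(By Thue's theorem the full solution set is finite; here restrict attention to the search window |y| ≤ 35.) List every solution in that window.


The equation is x³ - 7y³ = -11. For fixed y, x³ = 7·y³ − 11, so a solution requires the RHS to be a perfect cube.
Strategy: iterate y from -35 to 35, compute RHS = 7·y³ − 11, and check whether it is a (positive or negative) perfect cube.
Check small values of y:
  y = 0: RHS = -11 is not a perfect cube.
  y = 1: RHS = -4 is not a perfect cube.
  y = -1: RHS = -18 is not a perfect cube.
  y = 2: RHS = 45 is not a perfect cube.
  y = -2: RHS = -67 is not a perfect cube.
  y = 3: RHS = 178 is not a perfect cube.
  y = -3: RHS = -200 is not a perfect cube.
Continuing the search up to |y| = 35 finds no solutions either.
No (x, y) in the scanned range satisfies the equation.

No integer solutions with |y| ≤ 35.


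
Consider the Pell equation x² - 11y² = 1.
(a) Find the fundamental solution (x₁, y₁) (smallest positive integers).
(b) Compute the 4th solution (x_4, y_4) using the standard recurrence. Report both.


Step 1: Find the fundamental solution (x₁, y₁) of x² - 11y² = 1.
  Expand √11 as a continued fraction. a₀ = ⌊√11⌋ = 3; iterate m_{k+1} = d_k·a_k − m_k, d_{k+1} = (11 − m_{k+1}²)/d_k, a_{k+1} = ⌊(a₀ + m_{k+1})/d_{k+1}⌋ (starting m₀ = 0, d₀ = 1), with convergents p_k = a_k·p_{k-1} + p_{k-2}, q_k = a_k·q_{k-1} + q_{k-2} (p₋₁ = 1, q₋₁ = 0):
  k = 0: a₀ = 3; p₀/q₀ = 3/1; p₀² − 11·q₀² = 9 − 11 = -2.
  k = 1: m = 3, d = 2, a = ⌊(3 + 3)/2⌋ = 3; p/q = (3·3 + 1)/(3·1 + 0) = 10/3; p² − 11·q² = 100 − 99 = 1.
  The first convergent with p² − 11·q² = 1 gives the fundamental solution (x₁, y₁) = (10, 3).
Step 2: Apply the recurrence (x_{n+1}, y_{n+1}) = (x₁x_n + 11y₁y_n, x₁y_n + y₁x_n) repeatedly.
  From (x_1, y_1) = (10, 3): x_2 = 10·10 + 11·3·3 = 199; y_2 = 10·3 + 3·10 = 60.
  From (x_2, y_2) = (199, 60): x_3 = 10·199 + 11·3·60 = 3970; y_3 = 10·60 + 3·199 = 1197.
  From (x_3, y_3) = (3970, 1197): x_4 = 10·3970 + 11·3·1197 = 79201; y_4 = 10·1197 + 3·3970 = 23880.
Step 3: Verify x_4² - 11·y_4² = 6272798401 - 6272798400 = 1 (should be 1). ✓

(x_1, y_1) = (10, 3); (x_4, y_4) = (79201, 23880).


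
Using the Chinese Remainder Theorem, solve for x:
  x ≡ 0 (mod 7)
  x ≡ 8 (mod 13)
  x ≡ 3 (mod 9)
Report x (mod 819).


Moduli 7, 13, 9 are pairwise coprime; by CRT there is a unique solution modulo M = 7 · 13 · 9 = 819.
Solve pairwise, accumulating the modulus:
  Start with x ≡ 0 (mod 7).
  Combine with x ≡ 8 (mod 13): since gcd(7, 13) = 1, we get a unique residue mod 91.
    Write x = 0 + 7·t and substitute into x ≡ 8 (mod 13): 7·t ≡ 8 − 0 = 8 (mod 13).
    The inverse of 7 mod 13 is 2 (since 7·2 = 14 = 1·13 + 1), so t ≡ 2·8 = 16 ≡ 3 (mod 13).
    Then x = 0 + 7·3 = 21, valid modulo lcm(7, 13) = 91: x ≡ 21 (mod 91).
  Combine with x ≡ 3 (mod 9): since gcd(91, 9) = 1, we get a unique residue mod 819.
    Write x = 21 + 91·t and substitute into x ≡ 3 (mod 9): 91·t ≡ 3 − 21 = -18 (mod 9).
    Reduce coefficients mod 9: 1·t ≡ 0 (mod 9).
    So t ≡ 0 (mod 9).
    Then x = 21 + 91·0 = 21, valid modulo lcm(91, 9) = 819: x ≡ 21 (mod 819).
Verify: 21 mod 7 = 0 ✓, 21 mod 13 = 8 ✓, 21 mod 9 = 3 ✓.

x ≡ 21 (mod 819).


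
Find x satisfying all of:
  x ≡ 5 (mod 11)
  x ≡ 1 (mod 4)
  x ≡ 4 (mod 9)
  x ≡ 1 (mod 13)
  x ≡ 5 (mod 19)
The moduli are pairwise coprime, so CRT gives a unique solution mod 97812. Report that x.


Product of moduli M = 11 · 4 · 9 · 13 · 19 = 97812.
Merge one congruence at a time:
  Start: x ≡ 5 (mod 11).
  Combine with x ≡ 1 (mod 4); new modulus lcm = 44.
    Write x = 5 + 11·t and substitute into x ≡ 1 (mod 4): 11·t ≡ 1 − 5 = -4 (mod 4).
    Reduce coefficients mod 4: 3·t ≡ 0 (mod 4).
    The inverse of 3 mod 4 is 3 (since 3·3 = 9 = 2·4 + 1), so t ≡ 3·0 = 0 ≡ 0 (mod 4).
    Then x = 5 + 11·0 = 5, valid modulo lcm(11, 4) = 44: x ≡ 5 (mod 44).
  Combine with x ≡ 4 (mod 9); new modulus lcm = 396.
    Write x = 5 + 44·t and substitute into x ≡ 4 (mod 9): 44·t ≡ 4 − 5 = -1 (mod 9).
    Reduce coefficients mod 9: 8·t ≡ 8 (mod 9).
    The inverse of 8 mod 9 is 8 (since 8·8 = 64 = 7·9 + 1), so t ≡ 8·8 = 64 ≡ 1 (mod 9).
    Then x = 5 + 44·1 = 49, valid modulo lcm(44, 9) = 396: x ≡ 49 (mod 396).
  Combine with x ≡ 1 (mod 13); new modulus lcm = 5148.
    Write x = 49 + 396·t and substitute into x ≡ 1 (mod 13): 396·t ≡ 1 − 49 = -48 (mod 13).
    Reduce coefficients mod 13: 6·t ≡ 4 (mod 13).
    The inverse of 6 mod 13 is 11 (since 6·11 = 66 = 5·13 + 1), so t ≡ 11·4 = 44 ≡ 5 (mod 13).
    Then x = 49 + 396·5 = 2029, valid modulo lcm(396, 13) = 5148: x ≡ 2029 (mod 5148).
  Combine with x ≡ 5 (mod 19); new modulus lcm = 97812.
    Write x = 2029 + 5148·t and substitute into x ≡ 5 (mod 19): 5148·t ≡ 5 − 2029 = -2024 (mod 19).
    Reduce coefficients mod 19: 18·t ≡ 9 (mod 19).
    The inverse of 18 mod 19 is 18 (since 18·18 = 324 = 17·19 + 1), so t ≡ 18·9 = 162 ≡ 10 (mod 19).
    Then x = 2029 + 5148·10 = 53509, valid modulo lcm(5148, 19) = 97812: x ≡ 53509 (mod 97812).
Verify against each original: 53509 mod 11 = 5, 53509 mod 4 = 1, 53509 mod 9 = 4, 53509 mod 13 = 1, 53509 mod 19 = 5.

x ≡ 53509 (mod 97812).


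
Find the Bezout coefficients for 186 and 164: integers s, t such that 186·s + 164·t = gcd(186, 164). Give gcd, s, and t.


Euclidean algorithm on (186, 164) — divide until remainder is 0:
  186 = 1 · 164 + 22
  164 = 7 · 22 + 10
  22 = 2 · 10 + 2
  10 = 5 · 2 + 0
gcd(186, 164) = 2.
Track Bezout coefficients alongside the remainders: start with r₀ = 186 = a·1 + b·0 (s = 1, t = 0) and r₁ = 164 = a·0 + b·1 (s = 0, t = 1); each new remainder r_{k+1} = r_{k-1} − q_k·r_k inherits s_{k+1} = s_{k-1} − q_k·s_k, t_{k+1} = t_{k-1} − q_k·t_k, so r_k = a·s_k + b·t_k at every step:
  q = 1: r = 22, s = 1 − 1·0 = 1, t = 0 − 1·1 = -1  (check: 186·1 + 164·(-1) = 22)
  q = 7: r = 10, s = 0 − 7·1 = -7, t = 1 − 7·(-1) = 8  (check: 186·(-7) + 164·8 = 10)
  q = 2: r = 2, s = 1 − 2·(-7) = 15, t = -1 − 2·8 = -17  (check: 186·15 + 164·(-17) = 2)
The row with r = 2 (the gcd) gives the Bezout coefficients s = 15, t = -17.
Result: 186 · (15) + 164 · (-17) = 2.

gcd(186, 164) = 2; s = 15, t = -17 (check: 186·15 + 164·(-17) = 2).


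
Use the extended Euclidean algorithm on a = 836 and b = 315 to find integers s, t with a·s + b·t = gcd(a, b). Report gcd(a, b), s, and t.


Euclidean algorithm on (836, 315) — divide until remainder is 0:
  836 = 2 · 315 + 206
  315 = 1 · 206 + 109
  206 = 1 · 109 + 97
  109 = 1 · 97 + 12
  97 = 8 · 12 + 1
  12 = 12 · 1 + 0
gcd(836, 315) = 1.
Track Bezout coefficients alongside the remainders: start with r₀ = 836 = a·1 + b·0 (s = 1, t = 0) and r₁ = 315 = a·0 + b·1 (s = 0, t = 1); each new remainder r_{k+1} = r_{k-1} − q_k·r_k inherits s_{k+1} = s_{k-1} − q_k·s_k, t_{k+1} = t_{k-1} − q_k·t_k, so r_k = a·s_k + b·t_k at every step:
  q = 2: r = 206, s = 1 − 2·0 = 1, t = 0 − 2·1 = -2  (check: 836·1 + 315·(-2) = 206)
  q = 1: r = 109, s = 0 − 1·1 = -1, t = 1 − 1·(-2) = 3  (check: 836·(-1) + 315·3 = 109)
  q = 1: r = 97, s = 1 − 1·(-1) = 2, t = -2 − 1·3 = -5  (check: 836·2 + 315·(-5) = 97)
  q = 1: r = 12, s = -1 − 1·2 = -3, t = 3 − 1·(-5) = 8  (check: 836·(-3) + 315·8 = 12)
  q = 8: r = 1, s = 2 − 8·(-3) = 26, t = -5 − 8·8 = -69  (check: 836·26 + 315·(-69) = 1)
The row with r = 1 (the gcd) gives the Bezout coefficients s = 26, t = -69.
Result: 836 · (26) + 315 · (-69) = 1.

gcd(836, 315) = 1; s = 26, t = -69 (check: 836·26 + 315·(-69) = 1).


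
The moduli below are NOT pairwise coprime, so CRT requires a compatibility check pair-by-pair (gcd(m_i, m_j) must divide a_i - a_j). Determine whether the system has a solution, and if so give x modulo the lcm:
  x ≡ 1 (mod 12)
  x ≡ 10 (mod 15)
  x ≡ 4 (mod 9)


Moduli 12, 15, 9 are not pairwise coprime, so CRT works modulo lcm(m_i) when all pairwise compatibility conditions hold.
Pairwise compatibility: gcd(m_i, m_j) must divide a_i - a_j for every pair.
Merge one congruence at a time:
  Start: x ≡ 1 (mod 12).
  Combine with x ≡ 10 (mod 15): gcd(12, 15) = 3; 10 - 1 = 9, which IS divisible by 3, so compatible.
    Write x = 1 + 12·t and substitute into x ≡ 10 (mod 15): 12·t ≡ 10 − 1 = 9 (mod 15).
    Divide the congruence (and modulus) by g = 3: 4·t ≡ 3 (mod 5).
    The inverse of 4 mod 5 is 4 (since 4·4 = 16 = 3·5 + 1), so t ≡ 4·3 = 12 ≡ 2 (mod 5).
    Then x = 1 + 12·2 = 25, valid modulo lcm(12, 15) = 60: x ≡ 25 (mod 60).
  Combine with x ≡ 4 (mod 9): gcd(60, 9) = 3; 4 - 25 = -21, which IS divisible by 3, so compatible.
    Write x = 25 + 60·t and substitute into x ≡ 4 (mod 9): 60·t ≡ 4 − 25 = -21 (mod 9).
    Divide the congruence (and modulus) by g = 3: 20·t ≡ -7 (mod 3).
    Reduce coefficients mod 3: 2·t ≡ 2 (mod 3).
    The inverse of 2 mod 3 is 2 (since 2·2 = 4 = 1·3 + 1), so t ≡ 2·2 = 4 ≡ 1 (mod 3).
    Then x = 25 + 60·1 = 85, valid modulo lcm(60, 9) = 180: x ≡ 85 (mod 180).
Verify: 85 mod 12 = 1, 85 mod 15 = 10, 85 mod 9 = 4.

x ≡ 85 (mod 180).


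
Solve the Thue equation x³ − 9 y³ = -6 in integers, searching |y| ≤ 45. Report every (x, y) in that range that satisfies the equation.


The equation is x³ - 9y³ = -6. For fixed y, x³ = 9·y³ − 6, so a solution requires the RHS to be a perfect cube.
Strategy: iterate y from -45 to 45, compute RHS = 9·y³ − 6, and check whether it is a (positive or negative) perfect cube.
Check small values of y:
  y = 0: RHS = -6 is not a perfect cube.
  y = 1: RHS = 3 is not a perfect cube.
  y = -1: RHS = -15 is not a perfect cube.
  y = 2: RHS = 66 is not a perfect cube.
  y = -2: RHS = -78 is not a perfect cube.
  y = 3: RHS = 237 is not a perfect cube.
  y = -3: RHS = -249 is not a perfect cube.
Continuing the search up to |y| = 45 finds no solutions either.
No (x, y) in the scanned range satisfies the equation.

No integer solutions with |y| ≤ 45.


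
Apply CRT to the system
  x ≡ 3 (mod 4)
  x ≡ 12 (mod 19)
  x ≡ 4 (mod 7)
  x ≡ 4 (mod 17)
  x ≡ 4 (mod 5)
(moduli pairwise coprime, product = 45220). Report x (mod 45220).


Product of moduli M = 4 · 19 · 7 · 17 · 5 = 45220.
Merge one congruence at a time:
  Start: x ≡ 3 (mod 4).
  Combine with x ≡ 12 (mod 19); new modulus lcm = 76.
    Write x = 3 + 4·t and substitute into x ≡ 12 (mod 19): 4·t ≡ 12 − 3 = 9 (mod 19).
    The inverse of 4 mod 19 is 5 (since 4·5 = 20 = 1·19 + 1), so t ≡ 5·9 = 45 ≡ 7 (mod 19).
    Then x = 3 + 4·7 = 31, valid modulo lcm(4, 19) = 76: x ≡ 31 (mod 76).
  Combine with x ≡ 4 (mod 7); new modulus lcm = 532.
    Write x = 31 + 76·t and substitute into x ≡ 4 (mod 7): 76·t ≡ 4 − 31 = -27 (mod 7).
    Reduce coefficients mod 7: 6·t ≡ 1 (mod 7).
    The inverse of 6 mod 7 is 6 (since 6·6 = 36 = 5·7 + 1), so t ≡ 6·1 = 6 ≡ 6 (mod 7).
    Then x = 31 + 76·6 = 487, valid modulo lcm(76, 7) = 532: x ≡ 487 (mod 532).
  Combine with x ≡ 4 (mod 17); new modulus lcm = 9044.
    Write x = 487 + 532·t and substitute into x ≡ 4 (mod 17): 532·t ≡ 4 − 487 = -483 (mod 17).
    Reduce coefficients mod 17: 5·t ≡ 10 (mod 17).
    The inverse of 5 mod 17 is 7 (since 5·7 = 35 = 2·17 + 1), so t ≡ 7·10 = 70 ≡ 2 (mod 17).
    Then x = 487 + 532·2 = 1551, valid modulo lcm(532, 17) = 9044: x ≡ 1551 (mod 9044).
  Combine with x ≡ 4 (mod 5); new modulus lcm = 45220.
    Write x = 1551 + 9044·t and substitute into x ≡ 4 (mod 5): 9044·t ≡ 4 − 1551 = -1547 (mod 5).
    Reduce coefficients mod 5: 4·t ≡ 3 (mod 5).
    The inverse of 4 mod 5 is 4 (since 4·4 = 16 = 3·5 + 1), so t ≡ 4·3 = 12 ≡ 2 (mod 5).
    Then x = 1551 + 9044·2 = 19639, valid modulo lcm(9044, 5) = 45220: x ≡ 19639 (mod 45220).
Verify against each original: 19639 mod 4 = 3, 19639 mod 19 = 12, 19639 mod 7 = 4, 19639 mod 17 = 4, 19639 mod 5 = 4.

x ≡ 19639 (mod 45220).


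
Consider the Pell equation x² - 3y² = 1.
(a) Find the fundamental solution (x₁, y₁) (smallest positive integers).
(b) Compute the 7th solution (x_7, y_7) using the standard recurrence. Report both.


Step 1: Find the fundamental solution (x₁, y₁) of x² - 3y² = 1.
  Expand √3 as a continued fraction. a₀ = ⌊√3⌋ = 1; iterate m_{k+1} = d_k·a_k − m_k, d_{k+1} = (3 − m_{k+1}²)/d_k, a_{k+1} = ⌊(a₀ + m_{k+1})/d_{k+1}⌋ (starting m₀ = 0, d₀ = 1), with convergents p_k = a_k·p_{k-1} + p_{k-2}, q_k = a_k·q_{k-1} + q_{k-2} (p₋₁ = 1, q₋₁ = 0):
  k = 0: a₀ = 1; p₀/q₀ = 1/1; p₀² − 3·q₀² = 1 − 3 = -2.
  k = 1: m = 1, d = 2, a = ⌊(1 + 1)/2⌋ = 1; p/q = (1·1 + 1)/(1·1 + 0) = 2/1; p² − 3·q² = 4 − 3 = 1.
  The first convergent with p² − 3·q² = 1 gives the fundamental solution (x₁, y₁) = (2, 1).
Step 2: Apply the recurrence (x_{n+1}, y_{n+1}) = (x₁x_n + 3y₁y_n, x₁y_n + y₁x_n) repeatedly.
  From (x_1, y_1) = (2, 1): x_2 = 2·2 + 3·1·1 = 7; y_2 = 2·1 + 1·2 = 4.
  From (x_2, y_2) = (7, 4): x_3 = 2·7 + 3·1·4 = 26; y_3 = 2·4 + 1·7 = 15.
  From (x_3, y_3) = (26, 15): x_4 = 2·26 + 3·1·15 = 97; y_4 = 2·15 + 1·26 = 56.
  From (x_4, y_4) = (97, 56): x_5 = 2·97 + 3·1·56 = 362; y_5 = 2·56 + 1·97 = 209.
  From (x_5, y_5) = (362, 209): x_6 = 2·362 + 3·1·209 = 1351; y_6 = 2·209 + 1·362 = 780.
  From (x_6, y_6) = (1351, 780): x_7 = 2·1351 + 3·1·780 = 5042; y_7 = 2·780 + 1·1351 = 2911.
Step 3: Verify x_7² - 3·y_7² = 25421764 - 25421763 = 1 (should be 1). ✓

(x_1, y_1) = (2, 1); (x_7, y_7) = (5042, 2911).


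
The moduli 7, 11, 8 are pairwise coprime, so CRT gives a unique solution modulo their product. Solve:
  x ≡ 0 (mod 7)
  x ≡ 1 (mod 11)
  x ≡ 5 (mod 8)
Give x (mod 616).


Moduli 7, 11, 8 are pairwise coprime; by CRT there is a unique solution modulo M = 7 · 11 · 8 = 616.
Solve pairwise, accumulating the modulus:
  Start with x ≡ 0 (mod 7).
  Combine with x ≡ 1 (mod 11): since gcd(7, 11) = 1, we get a unique residue mod 77.
    Write x = 0 + 7·t and substitute into x ≡ 1 (mod 11): 7·t ≡ 1 − 0 = 1 (mod 11).
    The inverse of 7 mod 11 is 8 (since 7·8 = 56 = 5·11 + 1), so t ≡ 8·1 = 8 ≡ 8 (mod 11).
    Then x = 0 + 7·8 = 56, valid modulo lcm(7, 11) = 77: x ≡ 56 (mod 77).
  Combine with x ≡ 5 (mod 8): since gcd(77, 8) = 1, we get a unique residue mod 616.
    Write x = 56 + 77·t and substitute into x ≡ 5 (mod 8): 77·t ≡ 5 − 56 = -51 (mod 8).
    Reduce coefficients mod 8: 5·t ≡ 5 (mod 8).
    The inverse of 5 mod 8 is 5 (since 5·5 = 25 = 3·8 + 1), so t ≡ 5·5 = 25 ≡ 1 (mod 8).
    Then x = 56 + 77·1 = 133, valid modulo lcm(77, 8) = 616: x ≡ 133 (mod 616).
Verify: 133 mod 7 = 0 ✓, 133 mod 11 = 1 ✓, 133 mod 8 = 5 ✓.

x ≡ 133 (mod 616).


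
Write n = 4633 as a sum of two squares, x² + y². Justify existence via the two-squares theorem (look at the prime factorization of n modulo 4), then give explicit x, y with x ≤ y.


Step 1: Factor n = 4633 = 41 · 113.
Step 2: Check the mod-4 condition on each prime factor: 41 ≡ 1 (mod 4), exponent 1; 113 ≡ 1 (mod 4), exponent 1.
All primes ≡ 3 (mod 4) appear to even exponent (or don't appear), so by the two-squares theorem n IS expressible as a sum of two squares.
Step 3: Build a representation. Here n = 41 · 113 is a product of primes ≡ 1 (mod 4). Each prime p ≡ 1 (mod 4) is itself a sum of two squares; find a² by testing p − a² for a perfect square:
  41: 41 − 1² = 40, 41 − 2² = 37, 41 − 3² = 32, 41 − 4² = 25 = 5² ⇒ 41 = 4² + 5².
  113: 113 − 1² = 112, 113 − 2² = 109, 113 − 3² = 104, 113 − 4² = 97, 113 − 5² = 88, 113 − 6² = 77, 113 − 7² = 64 = 8² ⇒ 113 = 7² + 8².
  Combine using the Brahmagupta–Fibonacci identity (a² + b²)(c² + d²) = (ac − bd)² + (ad + bc)² = (ac + bd)² + (ad − bc)²:
  41 · 113 = 4633: from (4² + 5²)(7² + 8²), take (4·7 − 5·8, 4·8 + 5·7) = (28 − 40, 32 + 35) = (-12, 67); dropping signs (only squares matter) gives (12, 67); check 12² + 67² = 144 + 4489 = 4633 ✓.
Step 4: Order so x ≤ y and verify: 12² + 67² = 144 + 4489 = 4633 = n. ✓

n = 4633 = 12² + 67² (one valid representation with x ≤ y).


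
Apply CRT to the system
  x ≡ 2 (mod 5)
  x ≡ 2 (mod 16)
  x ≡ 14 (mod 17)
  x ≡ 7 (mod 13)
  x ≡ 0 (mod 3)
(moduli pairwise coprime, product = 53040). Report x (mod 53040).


Product of moduli M = 5 · 16 · 17 · 13 · 3 = 53040.
Merge one congruence at a time:
  Start: x ≡ 2 (mod 5).
  Combine with x ≡ 2 (mod 16); new modulus lcm = 80.
    Write x = 2 + 5·t and substitute into x ≡ 2 (mod 16): 5·t ≡ 2 − 2 = 0 (mod 16).
    The inverse of 5 mod 16 is 13 (since 5·13 = 65 = 4·16 + 1), so t ≡ 13·0 = 0 ≡ 0 (mod 16).
    Then x = 2 + 5·0 = 2, valid modulo lcm(5, 16) = 80: x ≡ 2 (mod 80).
  Combine with x ≡ 14 (mod 17); new modulus lcm = 1360.
    Write x = 2 + 80·t and substitute into x ≡ 14 (mod 17): 80·t ≡ 14 − 2 = 12 (mod 17).
    Reduce coefficients mod 17: 12·t ≡ 12 (mod 17).
    The inverse of 12 mod 17 is 10 (since 12·10 = 120 = 7·17 + 1), so t ≡ 10·12 = 120 ≡ 1 (mod 17).
    Then x = 2 + 80·1 = 82, valid modulo lcm(80, 17) = 1360: x ≡ 82 (mod 1360).
  Combine with x ≡ 7 (mod 13); new modulus lcm = 17680.
    Write x = 82 + 1360·t and substitute into x ≡ 7 (mod 13): 1360·t ≡ 7 − 82 = -75 (mod 13).
    Reduce coefficients mod 13: 8·t ≡ 3 (mod 13).
    The inverse of 8 mod 13 is 5 (since 8·5 = 40 = 3·13 + 1), so t ≡ 5·3 = 15 ≡ 2 (mod 13).
    Then x = 82 + 1360·2 = 2802, valid modulo lcm(1360, 13) = 17680: x ≡ 2802 (mod 17680).
  Combine with x ≡ 0 (mod 3); new modulus lcm = 53040.
    Write x = 2802 + 17680·t and substitute into x ≡ 0 (mod 3): 17680·t ≡ 0 − 2802 = -2802 (mod 3).
    Reduce coefficients mod 3: 1·t ≡ 0 (mod 3).
    So t ≡ 0 (mod 3).
    Then x = 2802 + 17680·0 = 2802, valid modulo lcm(17680, 3) = 53040: x ≡ 2802 (mod 53040).
Verify against each original: 2802 mod 5 = 2, 2802 mod 16 = 2, 2802 mod 17 = 14, 2802 mod 13 = 7, 2802 mod 3 = 0.

x ≡ 2802 (mod 53040).


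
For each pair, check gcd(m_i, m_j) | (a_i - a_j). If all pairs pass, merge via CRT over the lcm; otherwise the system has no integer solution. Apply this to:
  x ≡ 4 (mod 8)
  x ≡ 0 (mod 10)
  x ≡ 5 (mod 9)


Moduli 8, 10, 9 are not pairwise coprime, so CRT works modulo lcm(m_i) when all pairwise compatibility conditions hold.
Pairwise compatibility: gcd(m_i, m_j) must divide a_i - a_j for every pair.
Merge one congruence at a time:
  Start: x ≡ 4 (mod 8).
  Combine with x ≡ 0 (mod 10): gcd(8, 10) = 2; 0 - 4 = -4, which IS divisible by 2, so compatible.
    Write x = 4 + 8·t and substitute into x ≡ 0 (mod 10): 8·t ≡ 0 − 4 = -4 (mod 10).
    Divide the congruence (and modulus) by g = 2: 4·t ≡ -2 (mod 5).
    Reduce coefficients mod 5: 4·t ≡ 3 (mod 5).
    The inverse of 4 mod 5 is 4 (since 4·4 = 16 = 3·5 + 1), so t ≡ 4·3 = 12 ≡ 2 (mod 5).
    Then x = 4 + 8·2 = 20, valid modulo lcm(8, 10) = 40: x ≡ 20 (mod 40).
  Combine with x ≡ 5 (mod 9): gcd(40, 9) = 1; 5 - 20 = -15, which IS divisible by 1, so compatible.
    Write x = 20 + 40·t and substitute into x ≡ 5 (mod 9): 40·t ≡ 5 − 20 = -15 (mod 9).
    Reduce coefficients mod 9: 4·t ≡ 3 (mod 9).
    The inverse of 4 mod 9 is 7 (since 4·7 = 28 = 3·9 + 1), so t ≡ 7·3 = 21 ≡ 3 (mod 9).
    Then x = 20 + 40·3 = 140, valid modulo lcm(40, 9) = 360: x ≡ 140 (mod 360).
Verify: 140 mod 8 = 4, 140 mod 10 = 0, 140 mod 9 = 5.

x ≡ 140 (mod 360).


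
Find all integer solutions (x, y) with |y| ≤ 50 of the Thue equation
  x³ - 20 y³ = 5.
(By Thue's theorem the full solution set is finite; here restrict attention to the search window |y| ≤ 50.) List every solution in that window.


The equation is x³ - 20y³ = 5. For fixed y, x³ = 20·y³ + 5, so a solution requires the RHS to be a perfect cube.
Strategy: iterate y from -50 to 50, compute RHS = 20·y³ + 5, and check whether it is a (positive or negative) perfect cube.
Check small values of y:
  y = 0: RHS = 5 is not a perfect cube.
  y = 1: RHS = 25 is not a perfect cube.
  y = -1: RHS = -15 is not a perfect cube.
  y = 2: RHS = 165 is not a perfect cube.
  y = -2: RHS = -155 is not a perfect cube.
  y = 3: RHS = 545 is not a perfect cube.
  y = -3: RHS = -535 is not a perfect cube.
Continuing the search up to |y| = 50 finds no solutions either.
No (x, y) in the scanned range satisfies the equation.

No integer solutions with |y| ≤ 50.


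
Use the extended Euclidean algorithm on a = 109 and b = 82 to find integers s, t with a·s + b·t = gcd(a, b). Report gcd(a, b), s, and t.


Euclidean algorithm on (109, 82) — divide until remainder is 0:
  109 = 1 · 82 + 27
  82 = 3 · 27 + 1
  27 = 27 · 1 + 0
gcd(109, 82) = 1.
Track Bezout coefficients alongside the remainders: start with r₀ = 109 = a·1 + b·0 (s = 1, t = 0) and r₁ = 82 = a·0 + b·1 (s = 0, t = 1); each new remainder r_{k+1} = r_{k-1} − q_k·r_k inherits s_{k+1} = s_{k-1} − q_k·s_k, t_{k+1} = t_{k-1} − q_k·t_k, so r_k = a·s_k + b·t_k at every step:
  q = 1: r = 27, s = 1 − 1·0 = 1, t = 0 − 1·1 = -1  (check: 109·1 + 82·(-1) = 27)
  q = 3: r = 1, s = 0 − 3·1 = -3, t = 1 − 3·(-1) = 4  (check: 109·(-3) + 82·4 = 1)
The row with r = 1 (the gcd) gives the Bezout coefficients s = -3, t = 4.
Result: 109 · (-3) + 82 · (4) = 1.

gcd(109, 82) = 1; s = -3, t = 4 (check: 109·(-3) + 82·4 = 1).


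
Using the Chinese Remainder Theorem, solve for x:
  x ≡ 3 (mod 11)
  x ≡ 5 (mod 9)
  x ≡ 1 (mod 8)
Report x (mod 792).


Moduli 11, 9, 8 are pairwise coprime; by CRT there is a unique solution modulo M = 11 · 9 · 8 = 792.
Solve pairwise, accumulating the modulus:
  Start with x ≡ 3 (mod 11).
  Combine with x ≡ 5 (mod 9): since gcd(11, 9) = 1, we get a unique residue mod 99.
    Write x = 3 + 11·t and substitute into x ≡ 5 (mod 9): 11·t ≡ 5 − 3 = 2 (mod 9).
    Reduce coefficients mod 9: 2·t ≡ 2 (mod 9).
    The inverse of 2 mod 9 is 5 (since 2·5 = 10 = 1·9 + 1), so t ≡ 5·2 = 10 ≡ 1 (mod 9).
    Then x = 3 + 11·1 = 14, valid modulo lcm(11, 9) = 99: x ≡ 14 (mod 99).
  Combine with x ≡ 1 (mod 8): since gcd(99, 8) = 1, we get a unique residue mod 792.
    Write x = 14 + 99·t and substitute into x ≡ 1 (mod 8): 99·t ≡ 1 − 14 = -13 (mod 8).
    Reduce coefficients mod 8: 3·t ≡ 3 (mod 8).
    The inverse of 3 mod 8 is 3 (since 3·3 = 9 = 1·8 + 1), so t ≡ 3·3 = 9 ≡ 1 (mod 8).
    Then x = 14 + 99·1 = 113, valid modulo lcm(99, 8) = 792: x ≡ 113 (mod 792).
Verify: 113 mod 11 = 3 ✓, 113 mod 9 = 5 ✓, 113 mod 8 = 1 ✓.

x ≡ 113 (mod 792).


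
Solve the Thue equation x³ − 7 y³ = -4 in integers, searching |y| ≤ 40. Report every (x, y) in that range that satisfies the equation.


The equation is x³ - 7y³ = -4. For fixed y, x³ = 7·y³ − 4, so a solution requires the RHS to be a perfect cube.
Strategy: iterate y from -40 to 40, compute RHS = 7·y³ − 4, and check whether it is a (positive or negative) perfect cube.
Check small values of y:
  y = 0: RHS = -4 is not a perfect cube.
  y = 1: RHS = 3 is not a perfect cube.
  y = -1: RHS = -11 is not a perfect cube.
  y = 2: RHS = 52 is not a perfect cube.
  y = -2: RHS = -60 is not a perfect cube.
  y = 3: RHS = 185 is not a perfect cube.
  y = -3: RHS = -193 is not a perfect cube.
Continuing the search up to |y| = 40 finds no solutions either.
No (x, y) in the scanned range satisfies the equation.

No integer solutions with |y| ≤ 40.


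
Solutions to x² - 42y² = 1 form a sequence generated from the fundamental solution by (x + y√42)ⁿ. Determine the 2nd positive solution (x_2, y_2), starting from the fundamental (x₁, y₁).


Step 1: Find the fundamental solution (x₁, y₁) of x² - 42y² = 1.
  Expand √42 as a continued fraction. a₀ = ⌊√42⌋ = 6; iterate m_{k+1} = d_k·a_k − m_k, d_{k+1} = (42 − m_{k+1}²)/d_k, a_{k+1} = ⌊(a₀ + m_{k+1})/d_{k+1}⌋ (starting m₀ = 0, d₀ = 1), with convergents p_k = a_k·p_{k-1} + p_{k-2}, q_k = a_k·q_{k-1} + q_{k-2} (p₋₁ = 1, q₋₁ = 0):
  k = 0: a₀ = 6; p₀/q₀ = 6/1; p₀² − 42·q₀² = 36 − 42 = -6.
  k = 1: m = 6, d = 6, a = ⌊(6 + 6)/6⌋ = 2; p/q = (2·6 + 1)/(2·1 + 0) = 13/2; p² − 42·q² = 169 − 168 = 1.
  The first convergent with p² − 42·q² = 1 gives the fundamental solution (x₁, y₁) = (13, 2).
Step 2: Apply the recurrence (x_{n+1}, y_{n+1}) = (x₁x_n + 42y₁y_n, x₁y_n + y₁x_n) repeatedly.
  From (x_1, y_1) = (13, 2): x_2 = 13·13 + 42·2·2 = 337; y_2 = 13·2 + 2·13 = 52.
Step 3: Verify x_2² - 42·y_2² = 113569 - 113568 = 1 (should be 1). ✓

(x_1, y_1) = (13, 2); (x_2, y_2) = (337, 52).


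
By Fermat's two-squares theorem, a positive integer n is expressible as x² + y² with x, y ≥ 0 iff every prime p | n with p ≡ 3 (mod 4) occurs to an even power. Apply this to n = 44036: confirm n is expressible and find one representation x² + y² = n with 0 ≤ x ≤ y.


Step 1: Factor n = 44036 = 2^2 · 101 · 109.
Step 2: Check the mod-4 condition on each prime factor: 2 = 2 (special); 101 ≡ 1 (mod 4), exponent 1; 109 ≡ 1 (mod 4), exponent 1.
All primes ≡ 3 (mod 4) appear to even exponent (or don't appear), so by the two-squares theorem n IS expressible as a sum of two squares.
Step 3: Build a representation. Group n = k² · m with k = 2 and m = 101 · 109 = 11009 (a product of primes ≡ 1 (mod 4)); a representation of m scales to one of n via (k·x)² + (k·y)² = k²(x² + y²). Each prime p ≡ 1 (mod 4) is itself a sum of two squares; find a² by testing p − a² for a perfect square:
  101: 101 − 1² = 100 = 10² ⇒ 101 = 1² + 10².
  109: 109 − 1² = 108, 109 − 2² = 105, 109 − 3² = 100 = 10² ⇒ 109 = 3² + 10².
  Combine using the Brahmagupta–Fibonacci identity (a² + b²)(c² + d²) = (ac − bd)² + (ad + bc)² = (ac + bd)² + (ad − bc)²:
  101 · 109 = 11009: from (1² + 10²)(3² + 10²), take (1·3 − 10·10, 1·10 + 10·3) = (3 − 100, 10 + 30) = (-97, 40); dropping signs (only squares matter) gives (97, 40); check 97² + 40² = 9409 + 1600 = 11009 ✓.
  Scale by k = 2: (2·97, 2·40) = (194, 80).
Step 4: Order so x ≤ y and verify: 80² + 194² = 6400 + 37636 = 44036 = n. ✓

n = 44036 = 80² + 194² (one valid representation with x ≤ y).


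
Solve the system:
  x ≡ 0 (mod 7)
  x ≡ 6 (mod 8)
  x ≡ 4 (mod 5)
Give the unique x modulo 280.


Moduli 7, 8, 5 are pairwise coprime; by CRT there is a unique solution modulo M = 7 · 8 · 5 = 280.
Solve pairwise, accumulating the modulus:
  Start with x ≡ 0 (mod 7).
  Combine with x ≡ 6 (mod 8): since gcd(7, 8) = 1, we get a unique residue mod 56.
    Write x = 0 + 7·t and substitute into x ≡ 6 (mod 8): 7·t ≡ 6 − 0 = 6 (mod 8).
    The inverse of 7 mod 8 is 7 (since 7·7 = 49 = 6·8 + 1), so t ≡ 7·6 = 42 ≡ 2 (mod 8).
    Then x = 0 + 7·2 = 14, valid modulo lcm(7, 8) = 56: x ≡ 14 (mod 56).
  Combine with x ≡ 4 (mod 5): since gcd(56, 5) = 1, we get a unique residue mod 280.
    Write x = 14 + 56·t and substitute into x ≡ 4 (mod 5): 56·t ≡ 4 − 14 = -10 (mod 5).
    Reduce coefficients mod 5: 1·t ≡ 0 (mod 5).
    So t ≡ 0 (mod 5).
    Then x = 14 + 56·0 = 14, valid modulo lcm(56, 5) = 280: x ≡ 14 (mod 280).
Verify: 14 mod 7 = 0 ✓, 14 mod 8 = 6 ✓, 14 mod 5 = 4 ✓.

x ≡ 14 (mod 280).


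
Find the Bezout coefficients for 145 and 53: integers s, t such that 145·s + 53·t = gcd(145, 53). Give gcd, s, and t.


Euclidean algorithm on (145, 53) — divide until remainder is 0:
  145 = 2 · 53 + 39
  53 = 1 · 39 + 14
  39 = 2 · 14 + 11
  14 = 1 · 11 + 3
  11 = 3 · 3 + 2
  3 = 1 · 2 + 1
  2 = 2 · 1 + 0
gcd(145, 53) = 1.
Track Bezout coefficients alongside the remainders: start with r₀ = 145 = a·1 + b·0 (s = 1, t = 0) and r₁ = 53 = a·0 + b·1 (s = 0, t = 1); each new remainder r_{k+1} = r_{k-1} − q_k·r_k inherits s_{k+1} = s_{k-1} − q_k·s_k, t_{k+1} = t_{k-1} − q_k·t_k, so r_k = a·s_k + b·t_k at every step:
  q = 2: r = 39, s = 1 − 2·0 = 1, t = 0 − 2·1 = -2  (check: 145·1 + 53·(-2) = 39)
  q = 1: r = 14, s = 0 − 1·1 = -1, t = 1 − 1·(-2) = 3  (check: 145·(-1) + 53·3 = 14)
  q = 2: r = 11, s = 1 − 2·(-1) = 3, t = -2 − 2·3 = -8  (check: 145·3 + 53·(-8) = 11)
  q = 1: r = 3, s = -1 − 1·3 = -4, t = 3 − 1·(-8) = 11  (check: 145·(-4) + 53·11 = 3)
  q = 3: r = 2, s = 3 − 3·(-4) = 15, t = -8 − 3·11 = -41  (check: 145·15 + 53·(-41) = 2)
  q = 1: r = 1, s = -4 − 1·15 = -19, t = 11 − 1·(-41) = 52  (check: 145·(-19) + 53·52 = 1)
The row with r = 1 (the gcd) gives the Bezout coefficients s = -19, t = 52.
Result: 145 · (-19) + 53 · (52) = 1.

gcd(145, 53) = 1; s = -19, t = 52 (check: 145·(-19) + 53·52 = 1).
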